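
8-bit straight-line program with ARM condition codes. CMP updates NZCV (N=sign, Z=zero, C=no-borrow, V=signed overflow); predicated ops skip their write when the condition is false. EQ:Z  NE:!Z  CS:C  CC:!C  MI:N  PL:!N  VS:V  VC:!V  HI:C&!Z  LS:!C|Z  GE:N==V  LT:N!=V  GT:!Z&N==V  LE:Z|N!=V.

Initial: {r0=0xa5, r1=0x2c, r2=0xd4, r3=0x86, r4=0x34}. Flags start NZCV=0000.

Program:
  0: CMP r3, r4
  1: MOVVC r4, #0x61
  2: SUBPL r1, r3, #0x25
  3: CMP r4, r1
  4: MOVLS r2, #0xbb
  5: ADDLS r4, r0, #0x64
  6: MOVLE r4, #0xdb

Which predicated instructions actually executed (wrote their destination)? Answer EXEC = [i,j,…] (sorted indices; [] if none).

[0] flags=0011 → (cmp)
[1] flags=0011 VC?F → skip
[2] flags=0011 PL?T → r1=0x61
[3] flags=1000 → (cmp)
[4] flags=1000 LS?T → r2=0xbb
[5] flags=1000 LS?T → r4=0x09
[6] flags=1000 LE?T → r4=0xdb

EXEC = [2,4,5,6]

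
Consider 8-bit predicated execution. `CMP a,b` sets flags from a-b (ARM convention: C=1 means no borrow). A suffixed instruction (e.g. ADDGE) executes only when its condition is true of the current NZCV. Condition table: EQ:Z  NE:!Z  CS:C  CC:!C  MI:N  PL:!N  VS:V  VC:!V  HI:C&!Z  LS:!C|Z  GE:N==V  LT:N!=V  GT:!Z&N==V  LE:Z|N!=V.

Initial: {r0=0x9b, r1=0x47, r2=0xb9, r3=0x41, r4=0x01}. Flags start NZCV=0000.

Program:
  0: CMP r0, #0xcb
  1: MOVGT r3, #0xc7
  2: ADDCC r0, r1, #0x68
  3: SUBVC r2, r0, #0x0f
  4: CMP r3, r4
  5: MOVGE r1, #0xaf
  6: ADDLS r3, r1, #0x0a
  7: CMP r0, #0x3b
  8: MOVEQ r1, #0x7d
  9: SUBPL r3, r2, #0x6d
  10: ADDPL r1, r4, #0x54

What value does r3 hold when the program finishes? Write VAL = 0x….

VAL = 0x33

[0] flags=1000 → (cmp)
[1] flags=1000 GT?F → skip
[2] flags=1000 CC?T → r0=0xaf
[3] flags=1000 VC?T → r2=0xa0
[4] flags=0010 → (cmp)
[5] flags=0010 GE?T → r1=0xaf
[6] flags=0010 LS?F → skip
[7] flags=0011 → (cmp)
[8] flags=0011 EQ?F → skip
[9] flags=0011 PL?T → r3=0x33
[10] flags=0011 PL?T → r1=0x55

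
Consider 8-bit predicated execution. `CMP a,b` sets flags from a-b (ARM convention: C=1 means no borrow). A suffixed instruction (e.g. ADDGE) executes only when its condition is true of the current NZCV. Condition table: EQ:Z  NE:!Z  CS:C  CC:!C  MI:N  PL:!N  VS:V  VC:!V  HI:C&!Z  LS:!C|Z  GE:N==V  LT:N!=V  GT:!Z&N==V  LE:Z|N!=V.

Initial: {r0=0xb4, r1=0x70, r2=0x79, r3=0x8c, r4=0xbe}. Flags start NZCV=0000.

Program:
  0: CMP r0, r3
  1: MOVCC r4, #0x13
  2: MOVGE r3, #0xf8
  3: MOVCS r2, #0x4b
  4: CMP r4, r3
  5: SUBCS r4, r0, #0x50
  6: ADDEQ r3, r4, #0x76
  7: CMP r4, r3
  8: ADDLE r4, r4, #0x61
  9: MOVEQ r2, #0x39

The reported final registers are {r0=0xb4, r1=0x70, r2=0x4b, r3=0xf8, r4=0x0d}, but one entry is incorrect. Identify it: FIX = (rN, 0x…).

[0] flags=0010 → (cmp)
[1] flags=0010 CC?F → skip
[2] flags=0010 GE?T → r3=0xf8
[3] flags=0010 CS?T → r2=0x4b
[4] flags=1000 → (cmp)
[5] flags=1000 CS?F → skip
[6] flags=1000 EQ?F → skip
[7] flags=1000 → (cmp)
[8] flags=1000 LE?T → r4=0x1f
[9] flags=1000 EQ?F → skip

FIX = (r4, 0x1f)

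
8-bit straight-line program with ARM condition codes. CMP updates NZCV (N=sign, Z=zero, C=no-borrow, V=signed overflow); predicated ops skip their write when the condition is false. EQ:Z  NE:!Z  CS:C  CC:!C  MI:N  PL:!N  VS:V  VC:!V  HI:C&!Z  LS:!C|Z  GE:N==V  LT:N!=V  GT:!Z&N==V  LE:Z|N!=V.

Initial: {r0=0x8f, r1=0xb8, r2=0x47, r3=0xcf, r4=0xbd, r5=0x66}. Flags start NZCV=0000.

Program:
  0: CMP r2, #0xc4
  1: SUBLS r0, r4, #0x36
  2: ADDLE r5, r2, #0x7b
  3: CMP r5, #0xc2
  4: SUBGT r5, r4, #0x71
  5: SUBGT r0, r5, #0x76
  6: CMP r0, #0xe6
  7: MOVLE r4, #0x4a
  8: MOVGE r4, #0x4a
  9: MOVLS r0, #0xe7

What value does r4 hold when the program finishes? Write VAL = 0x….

0: ✓ CMP  NZCV=1001
1: ✓ SUBLS  r0←0x87
2: · ADDLE
3: ✓ CMP  NZCV=1001
4: ✓ SUBGT  r5←0x4c
5: ✓ SUBGT  r0←0xd6
6: ✓ CMP  NZCV=1000
7: ✓ MOVLE  r4←0x4a
8: · MOVGE
9: ✓ MOVLS  r0←0xe7

VAL = 0x4a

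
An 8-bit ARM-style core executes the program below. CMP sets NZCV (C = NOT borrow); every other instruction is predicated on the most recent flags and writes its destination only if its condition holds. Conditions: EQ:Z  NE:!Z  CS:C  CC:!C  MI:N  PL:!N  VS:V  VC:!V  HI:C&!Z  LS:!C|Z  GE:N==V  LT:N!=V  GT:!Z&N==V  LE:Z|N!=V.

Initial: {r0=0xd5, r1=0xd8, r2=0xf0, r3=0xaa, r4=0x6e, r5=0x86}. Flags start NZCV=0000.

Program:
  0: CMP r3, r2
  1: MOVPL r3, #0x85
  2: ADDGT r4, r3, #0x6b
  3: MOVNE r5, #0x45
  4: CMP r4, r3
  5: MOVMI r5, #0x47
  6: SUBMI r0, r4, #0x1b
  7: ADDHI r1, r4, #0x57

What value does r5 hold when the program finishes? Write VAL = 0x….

VAL = 0x47

[0] flags=1000 → (cmp)
[1] flags=1000 PL?F → skip
[2] flags=1000 GT?F → skip
[3] flags=1000 NE?T → r5=0x45
[4] flags=1001 → (cmp)
[5] flags=1001 MI?T → r5=0x47
[6] flags=1001 MI?T → r0=0x53
[7] flags=1001 HI?F → skip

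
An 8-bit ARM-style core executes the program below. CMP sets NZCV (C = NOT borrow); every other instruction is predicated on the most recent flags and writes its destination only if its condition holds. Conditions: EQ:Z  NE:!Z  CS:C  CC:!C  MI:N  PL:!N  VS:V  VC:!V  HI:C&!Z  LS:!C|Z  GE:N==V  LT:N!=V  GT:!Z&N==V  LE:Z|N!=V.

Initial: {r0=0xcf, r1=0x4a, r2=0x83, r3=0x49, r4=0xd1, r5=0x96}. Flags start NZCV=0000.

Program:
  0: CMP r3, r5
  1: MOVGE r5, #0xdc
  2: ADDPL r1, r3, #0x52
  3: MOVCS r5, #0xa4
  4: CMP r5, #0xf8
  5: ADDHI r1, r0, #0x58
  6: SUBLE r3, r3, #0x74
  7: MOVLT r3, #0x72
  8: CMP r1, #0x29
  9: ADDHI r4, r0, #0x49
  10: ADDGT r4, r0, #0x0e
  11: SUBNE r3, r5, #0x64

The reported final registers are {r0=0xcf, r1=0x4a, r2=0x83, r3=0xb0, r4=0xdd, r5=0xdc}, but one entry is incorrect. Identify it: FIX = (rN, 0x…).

0: ✓ CMP  NZCV=1001
1: ✓ MOVGE  r5←0xdc
2: · ADDPL
3: · MOVCS
4: ✓ CMP  NZCV=1000
5: · ADDHI
6: ✓ SUBLE  r3←0xd5
7: ✓ MOVLT  r3←0x72
8: ✓ CMP  NZCV=0010
9: ✓ ADDHI  r4←0x18
10: ✓ ADDGT  r4←0xdd
11: ✓ SUBNE  r3←0x78

FIX = (r3, 0x78)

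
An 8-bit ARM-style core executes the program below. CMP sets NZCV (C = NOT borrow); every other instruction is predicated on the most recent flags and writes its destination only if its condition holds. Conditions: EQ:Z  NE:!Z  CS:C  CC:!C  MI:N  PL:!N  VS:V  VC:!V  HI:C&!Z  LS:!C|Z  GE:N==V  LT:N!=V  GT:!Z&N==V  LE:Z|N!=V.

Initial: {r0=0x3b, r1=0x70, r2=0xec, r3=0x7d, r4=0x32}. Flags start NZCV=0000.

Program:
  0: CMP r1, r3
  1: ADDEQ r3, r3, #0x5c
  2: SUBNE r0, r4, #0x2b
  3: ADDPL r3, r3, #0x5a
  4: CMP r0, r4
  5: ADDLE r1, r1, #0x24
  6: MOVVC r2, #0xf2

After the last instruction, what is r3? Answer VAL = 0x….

[0] flags=1000 → (cmp)
[1] flags=1000 EQ?F → skip
[2] flags=1000 NE?T → r0=0x07
[3] flags=1000 PL?F → skip
[4] flags=1000 → (cmp)
[5] flags=1000 LE?T → r1=0x94
[6] flags=1000 VC?T → r2=0xf2

VAL = 0x7d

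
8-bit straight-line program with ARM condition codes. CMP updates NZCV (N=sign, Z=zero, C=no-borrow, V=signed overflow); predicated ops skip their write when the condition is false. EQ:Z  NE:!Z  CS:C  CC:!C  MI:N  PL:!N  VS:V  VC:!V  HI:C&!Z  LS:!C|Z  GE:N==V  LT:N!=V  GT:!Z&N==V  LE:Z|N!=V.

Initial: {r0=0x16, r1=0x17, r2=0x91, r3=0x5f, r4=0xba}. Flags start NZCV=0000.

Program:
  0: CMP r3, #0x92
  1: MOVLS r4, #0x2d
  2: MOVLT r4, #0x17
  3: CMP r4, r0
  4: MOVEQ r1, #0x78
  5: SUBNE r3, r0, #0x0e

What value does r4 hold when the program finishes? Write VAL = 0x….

VAL = 0x2d

0: ✓ CMP  NZCV=1001
1: ✓ MOVLS  r4←0x2d
2: · MOVLT
3: ✓ CMP  NZCV=0010
4: · MOVEQ
5: ✓ SUBNE  r3←0x08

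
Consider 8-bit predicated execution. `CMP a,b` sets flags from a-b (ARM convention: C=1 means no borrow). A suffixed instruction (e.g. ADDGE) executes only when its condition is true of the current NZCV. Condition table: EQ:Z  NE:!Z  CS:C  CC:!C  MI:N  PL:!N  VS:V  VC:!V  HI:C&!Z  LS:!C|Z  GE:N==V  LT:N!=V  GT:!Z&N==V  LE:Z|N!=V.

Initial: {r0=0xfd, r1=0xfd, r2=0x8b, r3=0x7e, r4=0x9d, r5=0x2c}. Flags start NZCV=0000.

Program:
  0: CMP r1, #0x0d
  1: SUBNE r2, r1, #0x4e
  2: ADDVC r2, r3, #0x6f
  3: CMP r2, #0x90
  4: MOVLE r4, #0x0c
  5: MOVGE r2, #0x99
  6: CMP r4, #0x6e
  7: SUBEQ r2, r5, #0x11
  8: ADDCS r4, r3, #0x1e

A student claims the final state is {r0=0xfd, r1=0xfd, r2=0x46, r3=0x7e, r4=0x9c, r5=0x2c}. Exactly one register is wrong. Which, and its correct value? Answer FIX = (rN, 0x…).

[0] flags=1010 → (cmp)
[1] flags=1010 NE?T → r2=0xaf
[2] flags=1010 VC?T → r2=0xed
[3] flags=0010 → (cmp)
[4] flags=0010 LE?F → skip
[5] flags=0010 GE?T → r2=0x99
[6] flags=0011 → (cmp)
[7] flags=0011 EQ?F → skip
[8] flags=0011 CS?T → r4=0x9c

FIX = (r2, 0x99)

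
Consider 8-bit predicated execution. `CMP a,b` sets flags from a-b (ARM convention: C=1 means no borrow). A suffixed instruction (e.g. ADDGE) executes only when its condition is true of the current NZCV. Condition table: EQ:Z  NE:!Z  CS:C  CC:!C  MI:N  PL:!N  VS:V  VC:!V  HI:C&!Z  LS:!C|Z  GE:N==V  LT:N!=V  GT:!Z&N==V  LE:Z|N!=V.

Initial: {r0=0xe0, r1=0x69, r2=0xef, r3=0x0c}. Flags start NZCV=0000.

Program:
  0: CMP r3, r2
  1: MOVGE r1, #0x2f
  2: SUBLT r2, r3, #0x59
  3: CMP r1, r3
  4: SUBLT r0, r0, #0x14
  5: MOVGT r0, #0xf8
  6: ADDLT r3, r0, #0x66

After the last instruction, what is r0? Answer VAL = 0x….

0: ✓ CMP  NZCV=0000
1: ✓ MOVGE  r1←0x2f
2: · SUBLT
3: ✓ CMP  NZCV=0010
4: · SUBLT
5: ✓ MOVGT  r0←0xf8
6: · ADDLT

VAL = 0xf8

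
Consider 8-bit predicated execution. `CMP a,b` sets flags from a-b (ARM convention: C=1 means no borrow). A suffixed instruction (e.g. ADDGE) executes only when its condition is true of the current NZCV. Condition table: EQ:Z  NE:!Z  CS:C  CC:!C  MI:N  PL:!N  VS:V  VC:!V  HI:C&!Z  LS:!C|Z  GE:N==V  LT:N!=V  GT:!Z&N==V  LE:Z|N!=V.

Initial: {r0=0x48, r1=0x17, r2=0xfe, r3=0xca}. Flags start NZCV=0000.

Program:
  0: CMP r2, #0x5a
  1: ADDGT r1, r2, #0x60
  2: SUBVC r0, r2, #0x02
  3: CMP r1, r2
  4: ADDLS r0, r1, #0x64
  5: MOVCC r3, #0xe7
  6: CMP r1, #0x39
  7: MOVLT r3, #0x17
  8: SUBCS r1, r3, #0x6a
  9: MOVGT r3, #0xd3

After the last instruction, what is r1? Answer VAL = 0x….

VAL = 0x17

[0] flags=1010 → (cmp)
[1] flags=1010 GT?F → skip
[2] flags=1010 VC?T → r0=0xfc
[3] flags=0000 → (cmp)
[4] flags=0000 LS?T → r0=0x7b
[5] flags=0000 CC?T → r3=0xe7
[6] flags=1000 → (cmp)
[7] flags=1000 LT?T → r3=0x17
[8] flags=1000 CS?F → skip
[9] flags=1000 GT?F → skip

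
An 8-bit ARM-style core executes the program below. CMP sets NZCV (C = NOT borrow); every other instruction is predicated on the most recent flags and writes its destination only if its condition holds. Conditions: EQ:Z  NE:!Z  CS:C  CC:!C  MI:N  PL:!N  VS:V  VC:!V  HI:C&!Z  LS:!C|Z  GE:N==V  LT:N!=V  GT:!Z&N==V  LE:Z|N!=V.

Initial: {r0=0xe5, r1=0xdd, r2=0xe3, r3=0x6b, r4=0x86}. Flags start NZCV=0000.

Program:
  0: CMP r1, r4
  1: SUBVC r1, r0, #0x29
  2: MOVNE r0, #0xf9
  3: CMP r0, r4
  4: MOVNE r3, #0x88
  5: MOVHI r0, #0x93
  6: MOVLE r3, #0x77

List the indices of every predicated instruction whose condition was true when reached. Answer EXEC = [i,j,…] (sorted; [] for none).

[0] flags=0010 → (cmp)
[1] flags=0010 VC?T → r1=0xbc
[2] flags=0010 NE?T → r0=0xf9
[3] flags=0010 → (cmp)
[4] flags=0010 NE?T → r3=0x88
[5] flags=0010 HI?T → r0=0x93
[6] flags=0010 LE?F → skip

EXEC = [1,2,4,5]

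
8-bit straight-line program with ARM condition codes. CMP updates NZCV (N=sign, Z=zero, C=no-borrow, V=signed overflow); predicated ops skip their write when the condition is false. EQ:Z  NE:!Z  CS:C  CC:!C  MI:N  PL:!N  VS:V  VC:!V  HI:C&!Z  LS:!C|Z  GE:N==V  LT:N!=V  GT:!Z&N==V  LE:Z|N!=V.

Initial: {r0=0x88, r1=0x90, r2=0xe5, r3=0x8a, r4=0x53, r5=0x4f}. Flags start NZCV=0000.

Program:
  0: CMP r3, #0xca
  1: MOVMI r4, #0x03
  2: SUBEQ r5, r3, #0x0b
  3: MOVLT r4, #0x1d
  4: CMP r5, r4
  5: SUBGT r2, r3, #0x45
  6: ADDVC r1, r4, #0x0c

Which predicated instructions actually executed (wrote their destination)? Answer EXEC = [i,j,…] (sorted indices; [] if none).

EXEC = [1,3,5,6]

0: ✓ CMP  NZCV=1000
1: ✓ MOVMI  r4←0x03
2: · SUBEQ
3: ✓ MOVLT  r4←0x1d
4: ✓ CMP  NZCV=0010
5: ✓ SUBGT  r2←0x45
6: ✓ ADDVC  r1←0x29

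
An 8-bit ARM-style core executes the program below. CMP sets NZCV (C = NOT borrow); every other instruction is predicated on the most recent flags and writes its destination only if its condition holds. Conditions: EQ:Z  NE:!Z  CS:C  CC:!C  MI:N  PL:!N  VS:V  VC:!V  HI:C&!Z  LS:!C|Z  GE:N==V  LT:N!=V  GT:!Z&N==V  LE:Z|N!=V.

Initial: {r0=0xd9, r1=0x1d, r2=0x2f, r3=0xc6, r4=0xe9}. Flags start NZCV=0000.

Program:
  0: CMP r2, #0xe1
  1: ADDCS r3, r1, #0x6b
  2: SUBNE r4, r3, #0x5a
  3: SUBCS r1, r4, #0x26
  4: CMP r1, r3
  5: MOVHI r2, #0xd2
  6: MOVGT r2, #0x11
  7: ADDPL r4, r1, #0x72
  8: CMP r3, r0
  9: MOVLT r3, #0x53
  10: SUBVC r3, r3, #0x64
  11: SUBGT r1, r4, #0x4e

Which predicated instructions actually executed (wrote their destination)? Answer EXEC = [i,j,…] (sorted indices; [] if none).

EXEC = [2,6,7,9,10]

0: ✓ CMP  NZCV=0000
1: · ADDCS
2: ✓ SUBNE  r4←0x6c
3: · SUBCS
4: ✓ CMP  NZCV=0000
5: · MOVHI
6: ✓ MOVGT  r2←0x11
7: ✓ ADDPL  r4←0x8f
8: ✓ CMP  NZCV=1000
9: ✓ MOVLT  r3←0x53
10: ✓ SUBVC  r3←0xef
11: · SUBGT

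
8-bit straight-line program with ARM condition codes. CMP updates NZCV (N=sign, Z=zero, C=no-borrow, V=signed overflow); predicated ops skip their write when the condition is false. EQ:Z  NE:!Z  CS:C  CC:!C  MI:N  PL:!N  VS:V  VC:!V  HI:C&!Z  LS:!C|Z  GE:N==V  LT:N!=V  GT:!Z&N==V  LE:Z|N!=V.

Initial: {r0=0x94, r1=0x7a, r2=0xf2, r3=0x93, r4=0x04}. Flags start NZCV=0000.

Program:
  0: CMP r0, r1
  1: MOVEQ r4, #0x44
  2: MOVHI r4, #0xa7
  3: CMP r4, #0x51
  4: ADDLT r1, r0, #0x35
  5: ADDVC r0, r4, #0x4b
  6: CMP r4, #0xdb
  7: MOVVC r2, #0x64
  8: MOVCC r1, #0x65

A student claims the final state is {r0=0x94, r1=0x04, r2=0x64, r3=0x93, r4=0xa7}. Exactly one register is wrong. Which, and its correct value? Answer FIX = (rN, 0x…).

FIX = (r1, 0x65)

[0] flags=0011 → (cmp)
[1] flags=0011 EQ?F → skip
[2] flags=0011 HI?T → r4=0xa7
[3] flags=0011 → (cmp)
[4] flags=0011 LT?T → r1=0xc9
[5] flags=0011 VC?F → skip
[6] flags=1000 → (cmp)
[7] flags=1000 VC?T → r2=0x64
[8] flags=1000 CC?T → r1=0x65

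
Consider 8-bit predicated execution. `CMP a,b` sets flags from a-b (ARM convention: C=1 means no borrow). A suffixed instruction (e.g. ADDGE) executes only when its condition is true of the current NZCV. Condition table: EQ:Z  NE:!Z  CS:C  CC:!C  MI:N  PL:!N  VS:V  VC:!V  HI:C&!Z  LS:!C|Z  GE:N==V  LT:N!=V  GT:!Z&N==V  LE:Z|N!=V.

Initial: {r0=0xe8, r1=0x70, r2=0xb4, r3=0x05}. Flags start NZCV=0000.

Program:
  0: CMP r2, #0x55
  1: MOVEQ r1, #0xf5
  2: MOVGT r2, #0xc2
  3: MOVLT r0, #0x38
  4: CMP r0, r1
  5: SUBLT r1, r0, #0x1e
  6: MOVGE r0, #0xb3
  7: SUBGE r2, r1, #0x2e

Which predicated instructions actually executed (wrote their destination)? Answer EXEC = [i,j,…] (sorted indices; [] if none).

EXEC = [3,5]

[0] flags=0011 → (cmp)
[1] flags=0011 EQ?F → skip
[2] flags=0011 GT?F → skip
[3] flags=0011 LT?T → r0=0x38
[4] flags=1000 → (cmp)
[5] flags=1000 LT?T → r1=0x1a
[6] flags=1000 GE?F → skip
[7] flags=1000 GE?F → skip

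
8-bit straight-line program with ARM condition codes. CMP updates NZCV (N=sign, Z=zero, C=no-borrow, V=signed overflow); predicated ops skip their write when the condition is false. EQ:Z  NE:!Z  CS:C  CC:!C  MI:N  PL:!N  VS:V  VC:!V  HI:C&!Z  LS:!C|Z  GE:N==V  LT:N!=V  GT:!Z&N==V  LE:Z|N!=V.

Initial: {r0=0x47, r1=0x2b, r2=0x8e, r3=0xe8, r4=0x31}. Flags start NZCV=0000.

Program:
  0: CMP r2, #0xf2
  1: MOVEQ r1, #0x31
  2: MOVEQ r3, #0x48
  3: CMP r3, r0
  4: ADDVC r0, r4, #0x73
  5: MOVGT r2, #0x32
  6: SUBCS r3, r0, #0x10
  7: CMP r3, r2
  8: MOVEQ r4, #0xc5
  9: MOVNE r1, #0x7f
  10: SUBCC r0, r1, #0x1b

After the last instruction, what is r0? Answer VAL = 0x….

[0] flags=1000 → (cmp)
[1] flags=1000 EQ?F → skip
[2] flags=1000 EQ?F → skip
[3] flags=1010 → (cmp)
[4] flags=1010 VC?T → r0=0xa4
[5] flags=1010 GT?F → skip
[6] flags=1010 CS?T → r3=0x94
[7] flags=0010 → (cmp)
[8] flags=0010 EQ?F → skip
[9] flags=0010 NE?T → r1=0x7f
[10] flags=0010 CC?F → skip

VAL = 0xa4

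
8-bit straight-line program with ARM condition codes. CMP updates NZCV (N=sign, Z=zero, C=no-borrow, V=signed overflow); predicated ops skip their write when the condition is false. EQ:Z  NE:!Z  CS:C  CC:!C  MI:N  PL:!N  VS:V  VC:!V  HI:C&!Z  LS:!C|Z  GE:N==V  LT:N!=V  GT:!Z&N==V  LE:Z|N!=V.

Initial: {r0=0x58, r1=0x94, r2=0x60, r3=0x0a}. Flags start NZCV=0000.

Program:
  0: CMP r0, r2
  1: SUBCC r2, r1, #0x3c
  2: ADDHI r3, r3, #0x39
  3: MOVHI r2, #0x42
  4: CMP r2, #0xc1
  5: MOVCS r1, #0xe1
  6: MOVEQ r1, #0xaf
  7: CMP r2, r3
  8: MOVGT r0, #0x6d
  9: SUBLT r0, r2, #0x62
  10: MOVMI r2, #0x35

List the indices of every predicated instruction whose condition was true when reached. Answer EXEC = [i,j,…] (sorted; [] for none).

[0] flags=1000 → (cmp)
[1] flags=1000 CC?T → r2=0x58
[2] flags=1000 HI?F → skip
[3] flags=1000 HI?F → skip
[4] flags=1001 → (cmp)
[5] flags=1001 CS?F → skip
[6] flags=1001 EQ?F → skip
[7] flags=0010 → (cmp)
[8] flags=0010 GT?T → r0=0x6d
[9] flags=0010 LT?F → skip
[10] flags=0010 MI?F → skip

EXEC = [1,8]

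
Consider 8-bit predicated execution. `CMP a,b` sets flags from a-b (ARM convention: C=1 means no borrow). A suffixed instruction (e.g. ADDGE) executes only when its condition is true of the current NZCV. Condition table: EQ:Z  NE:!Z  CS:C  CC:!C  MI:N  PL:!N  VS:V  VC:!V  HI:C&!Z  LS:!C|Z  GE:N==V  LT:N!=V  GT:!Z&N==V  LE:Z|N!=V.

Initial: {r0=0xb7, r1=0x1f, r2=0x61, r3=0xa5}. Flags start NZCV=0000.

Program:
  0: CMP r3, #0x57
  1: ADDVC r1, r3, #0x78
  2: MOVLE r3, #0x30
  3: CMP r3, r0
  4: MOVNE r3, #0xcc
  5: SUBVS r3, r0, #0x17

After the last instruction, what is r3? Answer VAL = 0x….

[0] flags=0011 → (cmp)
[1] flags=0011 VC?F → skip
[2] flags=0011 LE?T → r3=0x30
[3] flags=0000 → (cmp)
[4] flags=0000 NE?T → r3=0xcc
[5] flags=0000 VS?F → skip

VAL = 0xcc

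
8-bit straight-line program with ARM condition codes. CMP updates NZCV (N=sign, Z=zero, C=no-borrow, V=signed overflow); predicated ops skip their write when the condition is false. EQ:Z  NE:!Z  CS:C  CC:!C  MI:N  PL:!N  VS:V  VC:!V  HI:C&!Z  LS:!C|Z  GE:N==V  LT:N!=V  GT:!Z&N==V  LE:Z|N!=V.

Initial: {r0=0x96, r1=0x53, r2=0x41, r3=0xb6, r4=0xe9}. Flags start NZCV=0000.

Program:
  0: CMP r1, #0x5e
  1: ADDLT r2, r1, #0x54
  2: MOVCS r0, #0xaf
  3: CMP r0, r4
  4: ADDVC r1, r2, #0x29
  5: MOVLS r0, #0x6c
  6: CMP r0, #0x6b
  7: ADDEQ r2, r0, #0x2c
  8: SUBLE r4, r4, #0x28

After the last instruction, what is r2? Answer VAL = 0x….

[0] flags=1000 → (cmp)
[1] flags=1000 LT?T → r2=0xa7
[2] flags=1000 CS?F → skip
[3] flags=1000 → (cmp)
[4] flags=1000 VC?T → r1=0xd0
[5] flags=1000 LS?T → r0=0x6c
[6] flags=0010 → (cmp)
[7] flags=0010 EQ?F → skip
[8] flags=0010 LE?F → skip

VAL = 0xa7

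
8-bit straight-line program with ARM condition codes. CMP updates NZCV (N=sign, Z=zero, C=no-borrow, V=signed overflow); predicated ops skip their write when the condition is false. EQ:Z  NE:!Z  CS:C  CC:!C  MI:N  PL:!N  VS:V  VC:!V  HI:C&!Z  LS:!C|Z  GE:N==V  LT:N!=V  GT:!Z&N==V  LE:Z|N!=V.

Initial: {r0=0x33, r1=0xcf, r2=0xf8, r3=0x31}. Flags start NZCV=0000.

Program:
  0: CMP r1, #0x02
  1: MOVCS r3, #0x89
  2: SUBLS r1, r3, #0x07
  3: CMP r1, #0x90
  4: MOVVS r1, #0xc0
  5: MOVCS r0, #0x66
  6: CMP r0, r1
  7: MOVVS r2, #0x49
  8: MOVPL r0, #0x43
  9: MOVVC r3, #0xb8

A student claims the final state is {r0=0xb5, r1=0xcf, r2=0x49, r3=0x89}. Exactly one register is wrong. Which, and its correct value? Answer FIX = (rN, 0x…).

FIX = (r0, 0x66)

[0] flags=1010 → (cmp)
[1] flags=1010 CS?T → r3=0x89
[2] flags=1010 LS?F → skip
[3] flags=0010 → (cmp)
[4] flags=0010 VS?F → skip
[5] flags=0010 CS?T → r0=0x66
[6] flags=1001 → (cmp)
[7] flags=1001 VS?T → r2=0x49
[8] flags=1001 PL?F → skip
[9] flags=1001 VC?F → skip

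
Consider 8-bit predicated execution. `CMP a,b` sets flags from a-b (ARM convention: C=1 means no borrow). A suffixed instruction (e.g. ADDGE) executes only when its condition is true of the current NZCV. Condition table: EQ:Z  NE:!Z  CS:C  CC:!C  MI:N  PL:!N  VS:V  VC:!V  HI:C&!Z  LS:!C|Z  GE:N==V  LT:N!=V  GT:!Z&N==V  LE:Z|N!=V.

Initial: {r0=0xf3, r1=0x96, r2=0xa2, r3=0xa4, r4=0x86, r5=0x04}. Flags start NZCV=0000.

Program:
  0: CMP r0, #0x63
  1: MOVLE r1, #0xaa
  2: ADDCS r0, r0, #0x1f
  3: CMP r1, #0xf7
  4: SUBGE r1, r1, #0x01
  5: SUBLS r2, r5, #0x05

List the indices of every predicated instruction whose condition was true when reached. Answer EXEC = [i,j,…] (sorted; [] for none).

EXEC = [1,2,5]

[0] flags=1010 → (cmp)
[1] flags=1010 LE?T → r1=0xaa
[2] flags=1010 CS?T → r0=0x12
[3] flags=1000 → (cmp)
[4] flags=1000 GE?F → skip
[5] flags=1000 LS?T → r2=0xff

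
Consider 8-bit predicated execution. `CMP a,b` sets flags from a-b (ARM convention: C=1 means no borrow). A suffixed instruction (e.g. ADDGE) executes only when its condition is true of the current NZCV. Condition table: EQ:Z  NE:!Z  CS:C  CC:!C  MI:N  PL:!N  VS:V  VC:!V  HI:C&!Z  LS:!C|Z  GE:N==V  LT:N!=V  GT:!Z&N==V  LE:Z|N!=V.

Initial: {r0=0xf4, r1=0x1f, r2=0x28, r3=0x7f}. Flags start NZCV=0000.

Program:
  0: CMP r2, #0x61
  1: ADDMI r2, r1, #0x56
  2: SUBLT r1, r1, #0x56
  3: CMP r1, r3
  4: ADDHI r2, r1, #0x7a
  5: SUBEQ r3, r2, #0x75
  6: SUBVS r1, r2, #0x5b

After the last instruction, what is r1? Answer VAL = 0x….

VAL = 0xe8

[0] flags=1000 → (cmp)
[1] flags=1000 MI?T → r2=0x75
[2] flags=1000 LT?T → r1=0xc9
[3] flags=0011 → (cmp)
[4] flags=0011 HI?T → r2=0x43
[5] flags=0011 EQ?F → skip
[6] flags=0011 VS?T → r1=0xe8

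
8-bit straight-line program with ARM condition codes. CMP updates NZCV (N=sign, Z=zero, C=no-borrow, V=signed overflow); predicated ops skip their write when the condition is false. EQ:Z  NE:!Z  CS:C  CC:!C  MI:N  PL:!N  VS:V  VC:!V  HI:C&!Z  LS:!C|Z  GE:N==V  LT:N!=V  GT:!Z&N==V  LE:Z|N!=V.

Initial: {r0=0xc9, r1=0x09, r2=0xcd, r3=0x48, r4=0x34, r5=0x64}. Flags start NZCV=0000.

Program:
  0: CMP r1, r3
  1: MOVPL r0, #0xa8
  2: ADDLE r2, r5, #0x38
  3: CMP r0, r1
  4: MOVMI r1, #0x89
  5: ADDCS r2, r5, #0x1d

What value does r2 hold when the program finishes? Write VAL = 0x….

0: ✓ CMP  NZCV=1000
1: · MOVPL
2: ✓ ADDLE  r2←0x9c
3: ✓ CMP  NZCV=1010
4: ✓ MOVMI  r1←0x89
5: ✓ ADDCS  r2←0x81

VAL = 0x81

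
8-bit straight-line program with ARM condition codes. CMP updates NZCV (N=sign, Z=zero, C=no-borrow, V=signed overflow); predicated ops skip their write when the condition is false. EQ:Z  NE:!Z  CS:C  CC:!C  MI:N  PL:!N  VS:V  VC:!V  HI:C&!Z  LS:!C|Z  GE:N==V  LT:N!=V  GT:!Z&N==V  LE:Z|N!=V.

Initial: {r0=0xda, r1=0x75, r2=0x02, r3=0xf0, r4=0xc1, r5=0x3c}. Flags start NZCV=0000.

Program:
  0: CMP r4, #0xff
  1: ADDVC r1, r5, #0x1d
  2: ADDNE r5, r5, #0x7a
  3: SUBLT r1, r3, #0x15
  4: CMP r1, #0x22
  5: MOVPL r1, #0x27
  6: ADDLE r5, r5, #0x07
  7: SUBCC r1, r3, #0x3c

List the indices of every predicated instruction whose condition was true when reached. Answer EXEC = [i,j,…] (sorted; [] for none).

0: ✓ CMP  NZCV=1000
1: ✓ ADDVC  r1←0x59
2: ✓ ADDNE  r5←0xb6
3: ✓ SUBLT  r1←0xdb
4: ✓ CMP  NZCV=1010
5: · MOVPL
6: ✓ ADDLE  r5←0xbd
7: · SUBCC

EXEC = [1,2,3,6]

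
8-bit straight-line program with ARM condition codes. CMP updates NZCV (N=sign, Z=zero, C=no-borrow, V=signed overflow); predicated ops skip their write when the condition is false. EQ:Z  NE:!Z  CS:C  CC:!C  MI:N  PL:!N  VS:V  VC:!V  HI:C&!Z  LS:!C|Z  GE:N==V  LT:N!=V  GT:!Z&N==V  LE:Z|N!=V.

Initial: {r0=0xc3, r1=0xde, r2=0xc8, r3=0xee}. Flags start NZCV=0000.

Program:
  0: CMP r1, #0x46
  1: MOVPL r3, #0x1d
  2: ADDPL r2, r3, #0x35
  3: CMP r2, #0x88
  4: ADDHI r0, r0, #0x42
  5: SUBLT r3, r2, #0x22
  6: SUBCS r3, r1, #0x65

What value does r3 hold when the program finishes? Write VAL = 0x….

VAL = 0x79

0: ✓ CMP  NZCV=1010
1: · MOVPL
2: · ADDPL
3: ✓ CMP  NZCV=0010
4: ✓ ADDHI  r0←0x05
5: · SUBLT
6: ✓ SUBCS  r3←0x79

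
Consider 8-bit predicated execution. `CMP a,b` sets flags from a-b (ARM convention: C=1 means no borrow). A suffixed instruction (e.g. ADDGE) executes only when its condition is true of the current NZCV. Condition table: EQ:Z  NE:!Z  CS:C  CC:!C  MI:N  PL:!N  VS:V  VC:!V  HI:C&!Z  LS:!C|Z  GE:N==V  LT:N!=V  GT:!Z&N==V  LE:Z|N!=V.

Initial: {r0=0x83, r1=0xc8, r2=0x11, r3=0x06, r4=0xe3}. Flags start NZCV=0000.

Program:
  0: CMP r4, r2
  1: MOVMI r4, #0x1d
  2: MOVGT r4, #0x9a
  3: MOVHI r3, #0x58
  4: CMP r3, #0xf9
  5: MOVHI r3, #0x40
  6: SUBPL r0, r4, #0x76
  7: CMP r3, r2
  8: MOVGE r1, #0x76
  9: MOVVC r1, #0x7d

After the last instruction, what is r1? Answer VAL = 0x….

VAL = 0x7d

0: ✓ CMP  NZCV=1010
1: ✓ MOVMI  r4←0x1d
2: · MOVGT
3: ✓ MOVHI  r3←0x58
4: ✓ CMP  NZCV=0000
5: · MOVHI
6: ✓ SUBPL  r0←0xa7
7: ✓ CMP  NZCV=0010
8: ✓ MOVGE  r1←0x76
9: ✓ MOVVC  r1←0x7d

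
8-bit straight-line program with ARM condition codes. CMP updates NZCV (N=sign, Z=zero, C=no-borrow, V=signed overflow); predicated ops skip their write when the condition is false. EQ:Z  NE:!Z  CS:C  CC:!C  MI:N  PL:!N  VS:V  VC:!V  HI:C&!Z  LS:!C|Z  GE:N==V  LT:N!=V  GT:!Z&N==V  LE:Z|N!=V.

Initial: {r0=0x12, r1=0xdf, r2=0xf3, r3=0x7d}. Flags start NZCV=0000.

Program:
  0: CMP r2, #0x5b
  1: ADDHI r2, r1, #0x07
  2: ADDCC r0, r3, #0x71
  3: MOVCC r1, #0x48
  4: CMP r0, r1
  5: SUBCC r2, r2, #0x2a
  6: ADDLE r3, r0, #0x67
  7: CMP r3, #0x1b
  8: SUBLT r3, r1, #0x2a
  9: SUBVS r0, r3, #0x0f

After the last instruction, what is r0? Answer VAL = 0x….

[0] flags=1010 → (cmp)
[1] flags=1010 HI?T → r2=0xe6
[2] flags=1010 CC?F → skip
[3] flags=1010 CC?F → skip
[4] flags=0000 → (cmp)
[5] flags=0000 CC?T → r2=0xbc
[6] flags=0000 LE?F → skip
[7] flags=0010 → (cmp)
[8] flags=0010 LT?F → skip
[9] flags=0010 VS?F → skip

VAL = 0x12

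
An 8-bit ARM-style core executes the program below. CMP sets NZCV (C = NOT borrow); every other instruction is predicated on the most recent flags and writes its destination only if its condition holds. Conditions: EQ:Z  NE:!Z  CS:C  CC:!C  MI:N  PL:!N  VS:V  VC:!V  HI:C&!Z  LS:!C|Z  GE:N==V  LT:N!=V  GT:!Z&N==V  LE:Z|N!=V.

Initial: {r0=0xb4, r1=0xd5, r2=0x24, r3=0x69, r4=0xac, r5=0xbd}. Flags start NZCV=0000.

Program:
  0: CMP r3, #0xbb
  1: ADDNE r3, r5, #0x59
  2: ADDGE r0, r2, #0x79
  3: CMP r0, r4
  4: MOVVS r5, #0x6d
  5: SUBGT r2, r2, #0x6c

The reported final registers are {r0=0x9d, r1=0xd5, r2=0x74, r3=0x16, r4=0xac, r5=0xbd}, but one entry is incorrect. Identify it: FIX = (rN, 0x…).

FIX = (r2, 0x24)

0: ✓ CMP  NZCV=1001
1: ✓ ADDNE  r3←0x16
2: ✓ ADDGE  r0←0x9d
3: ✓ CMP  NZCV=1000
4: · MOVVS
5: · SUBGT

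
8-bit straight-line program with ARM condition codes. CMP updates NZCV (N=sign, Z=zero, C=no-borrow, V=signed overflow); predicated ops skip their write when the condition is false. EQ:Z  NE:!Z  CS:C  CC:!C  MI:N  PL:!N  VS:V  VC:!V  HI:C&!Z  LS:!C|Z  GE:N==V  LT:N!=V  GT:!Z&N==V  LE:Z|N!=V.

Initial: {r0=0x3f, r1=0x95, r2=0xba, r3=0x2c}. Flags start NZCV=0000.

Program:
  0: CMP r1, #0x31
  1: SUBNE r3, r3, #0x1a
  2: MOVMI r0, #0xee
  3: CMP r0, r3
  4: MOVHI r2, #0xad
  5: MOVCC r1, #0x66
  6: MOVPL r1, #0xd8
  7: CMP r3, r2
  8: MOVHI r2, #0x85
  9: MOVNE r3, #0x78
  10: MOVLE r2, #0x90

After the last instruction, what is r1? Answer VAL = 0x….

VAL = 0xd8

[0] flags=0011 → (cmp)
[1] flags=0011 NE?T → r3=0x12
[2] flags=0011 MI?F → skip
[3] flags=0010 → (cmp)
[4] flags=0010 HI?T → r2=0xad
[5] flags=0010 CC?F → skip
[6] flags=0010 PL?T → r1=0xd8
[7] flags=0000 → (cmp)
[8] flags=0000 HI?F → skip
[9] flags=0000 NE?T → r3=0x78
[10] flags=0000 LE?F → skip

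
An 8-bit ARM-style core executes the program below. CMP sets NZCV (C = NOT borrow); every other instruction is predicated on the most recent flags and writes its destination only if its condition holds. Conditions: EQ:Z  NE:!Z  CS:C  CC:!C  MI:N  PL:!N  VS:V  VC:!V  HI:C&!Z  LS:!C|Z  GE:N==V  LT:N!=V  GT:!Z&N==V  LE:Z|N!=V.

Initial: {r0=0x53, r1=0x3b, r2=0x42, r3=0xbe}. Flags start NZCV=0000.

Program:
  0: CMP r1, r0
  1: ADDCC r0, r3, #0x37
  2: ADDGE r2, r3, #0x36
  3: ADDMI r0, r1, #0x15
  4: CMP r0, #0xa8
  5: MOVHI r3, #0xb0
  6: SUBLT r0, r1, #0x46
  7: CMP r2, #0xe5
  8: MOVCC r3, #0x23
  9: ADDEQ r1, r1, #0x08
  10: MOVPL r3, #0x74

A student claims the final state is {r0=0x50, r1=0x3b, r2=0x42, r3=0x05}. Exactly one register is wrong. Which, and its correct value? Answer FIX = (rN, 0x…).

FIX = (r3, 0x74)

0: ✓ CMP  NZCV=1000
1: ✓ ADDCC  r0←0xf5
2: · ADDGE
3: ✓ ADDMI  r0←0x50
4: ✓ CMP  NZCV=1001
5: · MOVHI
6: · SUBLT
7: ✓ CMP  NZCV=0000
8: ✓ MOVCC  r3←0x23
9: · ADDEQ
10: ✓ MOVPL  r3←0x74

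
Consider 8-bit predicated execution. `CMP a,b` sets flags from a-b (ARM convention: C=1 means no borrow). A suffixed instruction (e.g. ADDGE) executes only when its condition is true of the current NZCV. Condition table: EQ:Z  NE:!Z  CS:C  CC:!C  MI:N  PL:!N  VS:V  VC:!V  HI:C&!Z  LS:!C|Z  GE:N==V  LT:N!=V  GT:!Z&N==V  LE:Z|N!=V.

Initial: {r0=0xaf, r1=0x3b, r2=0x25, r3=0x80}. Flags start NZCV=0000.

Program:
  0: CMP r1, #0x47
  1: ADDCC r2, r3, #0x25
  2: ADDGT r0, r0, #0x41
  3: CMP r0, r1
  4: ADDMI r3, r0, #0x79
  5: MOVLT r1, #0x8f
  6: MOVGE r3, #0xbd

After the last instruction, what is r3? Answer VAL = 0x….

0: ✓ CMP  NZCV=1000
1: ✓ ADDCC  r2←0xa5
2: · ADDGT
3: ✓ CMP  NZCV=0011
4: · ADDMI
5: ✓ MOVLT  r1←0x8f
6: · MOVGE

VAL = 0x80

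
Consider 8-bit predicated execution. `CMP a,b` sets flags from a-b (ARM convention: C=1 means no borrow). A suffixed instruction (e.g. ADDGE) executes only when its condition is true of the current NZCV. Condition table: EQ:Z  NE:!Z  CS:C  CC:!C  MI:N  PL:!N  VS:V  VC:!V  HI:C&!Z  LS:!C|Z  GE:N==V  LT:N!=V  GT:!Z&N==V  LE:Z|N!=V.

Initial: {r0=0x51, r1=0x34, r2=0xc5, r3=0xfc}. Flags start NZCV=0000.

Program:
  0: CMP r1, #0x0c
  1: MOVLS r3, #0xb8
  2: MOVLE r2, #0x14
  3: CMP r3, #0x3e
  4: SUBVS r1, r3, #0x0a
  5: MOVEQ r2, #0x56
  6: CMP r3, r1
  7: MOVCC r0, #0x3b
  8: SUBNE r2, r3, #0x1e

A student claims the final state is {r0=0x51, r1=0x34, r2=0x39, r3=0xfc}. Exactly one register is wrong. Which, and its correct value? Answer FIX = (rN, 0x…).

0: ✓ CMP  NZCV=0010
1: · MOVLS
2: · MOVLE
3: ✓ CMP  NZCV=1010
4: · SUBVS
5: · MOVEQ
6: ✓ CMP  NZCV=1010
7: · MOVCC
8: ✓ SUBNE  r2←0xde

FIX = (r2, 0xde)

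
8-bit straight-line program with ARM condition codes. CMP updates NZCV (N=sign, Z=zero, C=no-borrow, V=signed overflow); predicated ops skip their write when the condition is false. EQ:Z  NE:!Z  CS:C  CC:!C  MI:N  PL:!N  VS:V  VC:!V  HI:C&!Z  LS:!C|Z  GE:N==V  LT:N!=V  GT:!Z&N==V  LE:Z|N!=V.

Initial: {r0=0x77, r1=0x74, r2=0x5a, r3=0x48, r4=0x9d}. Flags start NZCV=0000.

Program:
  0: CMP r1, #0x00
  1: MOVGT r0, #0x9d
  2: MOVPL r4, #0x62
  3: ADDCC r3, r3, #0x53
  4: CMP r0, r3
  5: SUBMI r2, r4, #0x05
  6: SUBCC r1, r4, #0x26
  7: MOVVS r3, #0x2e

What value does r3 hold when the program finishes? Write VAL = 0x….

[0] flags=0010 → (cmp)
[1] flags=0010 GT?T → r0=0x9d
[2] flags=0010 PL?T → r4=0x62
[3] flags=0010 CC?F → skip
[4] flags=0011 → (cmp)
[5] flags=0011 MI?F → skip
[6] flags=0011 CC?F → skip
[7] flags=0011 VS?T → r3=0x2e

VAL = 0x2e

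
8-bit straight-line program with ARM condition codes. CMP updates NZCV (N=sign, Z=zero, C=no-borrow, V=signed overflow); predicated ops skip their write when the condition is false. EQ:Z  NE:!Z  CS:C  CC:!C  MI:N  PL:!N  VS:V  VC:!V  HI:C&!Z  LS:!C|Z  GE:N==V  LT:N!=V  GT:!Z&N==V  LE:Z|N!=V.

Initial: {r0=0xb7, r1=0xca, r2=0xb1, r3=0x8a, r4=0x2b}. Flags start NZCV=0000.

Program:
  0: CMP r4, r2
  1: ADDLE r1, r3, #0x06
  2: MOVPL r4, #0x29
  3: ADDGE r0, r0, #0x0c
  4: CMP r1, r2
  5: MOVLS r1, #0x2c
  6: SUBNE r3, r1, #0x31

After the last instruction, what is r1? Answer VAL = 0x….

0: ✓ CMP  NZCV=0000
1: · ADDLE
2: ✓ MOVPL  r4←0x29
3: ✓ ADDGE  r0←0xc3
4: ✓ CMP  NZCV=0010
5: · MOVLS
6: ✓ SUBNE  r3←0x99

VAL = 0xca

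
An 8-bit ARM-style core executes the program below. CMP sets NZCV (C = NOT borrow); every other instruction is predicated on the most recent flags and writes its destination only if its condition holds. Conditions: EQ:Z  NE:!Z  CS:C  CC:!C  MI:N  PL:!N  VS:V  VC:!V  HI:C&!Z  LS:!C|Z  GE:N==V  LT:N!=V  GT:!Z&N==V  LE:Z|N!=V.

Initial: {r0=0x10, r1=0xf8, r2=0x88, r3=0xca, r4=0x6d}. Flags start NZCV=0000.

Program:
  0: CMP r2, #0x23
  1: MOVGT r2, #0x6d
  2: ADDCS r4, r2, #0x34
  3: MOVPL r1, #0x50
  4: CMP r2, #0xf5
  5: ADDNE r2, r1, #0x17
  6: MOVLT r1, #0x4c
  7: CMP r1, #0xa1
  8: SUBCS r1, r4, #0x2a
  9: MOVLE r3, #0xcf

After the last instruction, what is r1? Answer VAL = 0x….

VAL = 0x4c

[0] flags=0011 → (cmp)
[1] flags=0011 GT?F → skip
[2] flags=0011 CS?T → r4=0xbc
[3] flags=0011 PL?T → r1=0x50
[4] flags=1000 → (cmp)
[5] flags=1000 NE?T → r2=0x67
[6] flags=1000 LT?T → r1=0x4c
[7] flags=1001 → (cmp)
[8] flags=1001 CS?F → skip
[9] flags=1001 LE?F → skip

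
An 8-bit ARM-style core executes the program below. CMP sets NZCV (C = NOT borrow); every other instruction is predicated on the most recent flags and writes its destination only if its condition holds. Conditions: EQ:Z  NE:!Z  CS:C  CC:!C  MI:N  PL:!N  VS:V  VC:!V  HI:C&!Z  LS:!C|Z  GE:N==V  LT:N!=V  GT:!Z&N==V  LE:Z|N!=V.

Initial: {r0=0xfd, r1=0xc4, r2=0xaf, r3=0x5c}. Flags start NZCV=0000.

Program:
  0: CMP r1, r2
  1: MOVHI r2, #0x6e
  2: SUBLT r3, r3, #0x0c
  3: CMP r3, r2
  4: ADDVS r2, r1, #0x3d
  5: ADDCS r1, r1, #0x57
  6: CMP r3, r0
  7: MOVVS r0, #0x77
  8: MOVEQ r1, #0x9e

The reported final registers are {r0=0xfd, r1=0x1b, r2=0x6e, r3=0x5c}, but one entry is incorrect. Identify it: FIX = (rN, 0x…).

0: ✓ CMP  NZCV=0010
1: ✓ MOVHI  r2←0x6e
2: · SUBLT
3: ✓ CMP  NZCV=1000
4: · ADDVS
5: · ADDCS
6: ✓ CMP  NZCV=0000
7: · MOVVS
8: · MOVEQ

FIX = (r1, 0xc4)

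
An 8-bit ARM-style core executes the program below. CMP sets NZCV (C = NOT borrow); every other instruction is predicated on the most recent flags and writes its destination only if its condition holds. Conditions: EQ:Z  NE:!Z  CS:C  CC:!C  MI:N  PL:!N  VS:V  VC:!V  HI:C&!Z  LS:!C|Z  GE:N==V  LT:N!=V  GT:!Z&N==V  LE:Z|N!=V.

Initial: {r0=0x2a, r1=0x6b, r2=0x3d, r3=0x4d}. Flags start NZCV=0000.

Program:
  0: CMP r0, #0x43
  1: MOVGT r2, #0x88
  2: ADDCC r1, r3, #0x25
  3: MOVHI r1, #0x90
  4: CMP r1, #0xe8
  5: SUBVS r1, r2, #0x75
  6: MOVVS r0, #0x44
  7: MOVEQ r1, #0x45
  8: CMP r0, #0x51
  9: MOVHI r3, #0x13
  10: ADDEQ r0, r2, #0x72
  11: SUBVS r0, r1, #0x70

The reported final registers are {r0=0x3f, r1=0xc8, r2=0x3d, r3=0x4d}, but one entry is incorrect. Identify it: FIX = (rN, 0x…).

FIX = (r0, 0x44)

[0] flags=1000 → (cmp)
[1] flags=1000 GT?F → skip
[2] flags=1000 CC?T → r1=0x72
[3] flags=1000 HI?F → skip
[4] flags=1001 → (cmp)
[5] flags=1001 VS?T → r1=0xc8
[6] flags=1001 VS?T → r0=0x44
[7] flags=1001 EQ?F → skip
[8] flags=1000 → (cmp)
[9] flags=1000 HI?F → skip
[10] flags=1000 EQ?F → skip
[11] flags=1000 VS?F → skip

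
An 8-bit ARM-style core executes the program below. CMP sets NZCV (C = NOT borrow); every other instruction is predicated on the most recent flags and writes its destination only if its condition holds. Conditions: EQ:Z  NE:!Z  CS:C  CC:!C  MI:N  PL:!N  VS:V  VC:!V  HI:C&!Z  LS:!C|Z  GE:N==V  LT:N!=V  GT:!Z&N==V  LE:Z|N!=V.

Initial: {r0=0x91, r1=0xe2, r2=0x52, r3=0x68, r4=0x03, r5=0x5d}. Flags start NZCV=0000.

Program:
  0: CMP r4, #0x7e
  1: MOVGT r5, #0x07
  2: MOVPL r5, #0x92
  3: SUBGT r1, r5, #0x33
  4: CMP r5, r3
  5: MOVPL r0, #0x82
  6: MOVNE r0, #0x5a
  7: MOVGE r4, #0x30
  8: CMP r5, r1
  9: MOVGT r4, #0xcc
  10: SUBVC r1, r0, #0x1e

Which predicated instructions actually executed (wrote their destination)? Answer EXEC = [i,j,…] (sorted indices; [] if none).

0: ✓ CMP  NZCV=1000
1: · MOVGT
2: · MOVPL
3: · SUBGT
4: ✓ CMP  NZCV=1000
5: · MOVPL
6: ✓ MOVNE  r0←0x5a
7: · MOVGE
8: ✓ CMP  NZCV=0000
9: ✓ MOVGT  r4←0xcc
10: ✓ SUBVC  r1←0x3c

EXEC = [6,9,10]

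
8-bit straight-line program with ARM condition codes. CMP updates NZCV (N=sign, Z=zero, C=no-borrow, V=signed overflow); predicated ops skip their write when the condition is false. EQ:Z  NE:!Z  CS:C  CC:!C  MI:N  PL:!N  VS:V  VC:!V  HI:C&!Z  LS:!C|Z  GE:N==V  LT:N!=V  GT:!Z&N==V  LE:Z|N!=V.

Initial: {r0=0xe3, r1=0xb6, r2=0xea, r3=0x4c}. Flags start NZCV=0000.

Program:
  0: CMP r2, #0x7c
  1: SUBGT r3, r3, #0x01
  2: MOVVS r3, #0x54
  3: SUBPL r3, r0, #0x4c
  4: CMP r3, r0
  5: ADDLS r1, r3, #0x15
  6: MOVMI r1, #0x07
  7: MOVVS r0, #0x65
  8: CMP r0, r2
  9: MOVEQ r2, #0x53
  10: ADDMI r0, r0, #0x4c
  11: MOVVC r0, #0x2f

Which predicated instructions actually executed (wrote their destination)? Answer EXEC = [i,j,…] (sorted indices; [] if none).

0: ✓ CMP  NZCV=0011
1: · SUBGT
2: ✓ MOVVS  r3←0x54
3: ✓ SUBPL  r3←0x97
4: ✓ CMP  NZCV=1000
5: ✓ ADDLS  r1←0xac
6: ✓ MOVMI  r1←0x07
7: · MOVVS
8: ✓ CMP  NZCV=1000
9: · MOVEQ
10: ✓ ADDMI  r0←0x2f
11: ✓ MOVVC  r0←0x2f

EXEC = [2,3,5,6,10,11]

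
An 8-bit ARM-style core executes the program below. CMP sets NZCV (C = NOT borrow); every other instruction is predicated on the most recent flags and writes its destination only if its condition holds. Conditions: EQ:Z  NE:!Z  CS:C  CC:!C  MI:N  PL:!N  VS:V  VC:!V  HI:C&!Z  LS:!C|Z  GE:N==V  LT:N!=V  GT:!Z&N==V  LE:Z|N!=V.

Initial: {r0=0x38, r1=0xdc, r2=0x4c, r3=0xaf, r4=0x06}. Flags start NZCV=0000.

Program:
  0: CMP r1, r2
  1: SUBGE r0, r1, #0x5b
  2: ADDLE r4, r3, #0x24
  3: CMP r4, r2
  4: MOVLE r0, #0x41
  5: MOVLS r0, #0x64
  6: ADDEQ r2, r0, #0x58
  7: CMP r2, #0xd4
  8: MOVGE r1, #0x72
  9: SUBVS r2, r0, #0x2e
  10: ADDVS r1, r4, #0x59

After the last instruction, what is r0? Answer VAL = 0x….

0: ✓ CMP  NZCV=1010
1: · SUBGE
2: ✓ ADDLE  r4←0xd3
3: ✓ CMP  NZCV=1010
4: ✓ MOVLE  r0←0x41
5: · MOVLS
6: · ADDEQ
7: ✓ CMP  NZCV=0000
8: ✓ MOVGE  r1←0x72
9: · SUBVS
10: · ADDVS

VAL = 0x41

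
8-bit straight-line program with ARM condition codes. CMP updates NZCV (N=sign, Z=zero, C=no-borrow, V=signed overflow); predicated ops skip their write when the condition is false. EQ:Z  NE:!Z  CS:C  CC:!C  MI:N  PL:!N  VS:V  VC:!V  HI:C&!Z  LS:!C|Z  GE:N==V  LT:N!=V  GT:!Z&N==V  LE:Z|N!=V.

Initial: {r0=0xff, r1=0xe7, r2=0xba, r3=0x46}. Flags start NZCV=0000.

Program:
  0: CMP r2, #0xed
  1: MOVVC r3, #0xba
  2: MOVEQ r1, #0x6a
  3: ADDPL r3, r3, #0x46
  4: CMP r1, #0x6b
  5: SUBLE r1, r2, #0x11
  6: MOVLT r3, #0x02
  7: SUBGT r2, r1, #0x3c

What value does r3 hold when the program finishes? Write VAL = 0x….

0: ✓ CMP  NZCV=1000
1: ✓ MOVVC  r3←0xba
2: · MOVEQ
3: · ADDPL
4: ✓ CMP  NZCV=0011
5: ✓ SUBLE  r1←0xa9
6: ✓ MOVLT  r3←0x02
7: · SUBGT

VAL = 0x02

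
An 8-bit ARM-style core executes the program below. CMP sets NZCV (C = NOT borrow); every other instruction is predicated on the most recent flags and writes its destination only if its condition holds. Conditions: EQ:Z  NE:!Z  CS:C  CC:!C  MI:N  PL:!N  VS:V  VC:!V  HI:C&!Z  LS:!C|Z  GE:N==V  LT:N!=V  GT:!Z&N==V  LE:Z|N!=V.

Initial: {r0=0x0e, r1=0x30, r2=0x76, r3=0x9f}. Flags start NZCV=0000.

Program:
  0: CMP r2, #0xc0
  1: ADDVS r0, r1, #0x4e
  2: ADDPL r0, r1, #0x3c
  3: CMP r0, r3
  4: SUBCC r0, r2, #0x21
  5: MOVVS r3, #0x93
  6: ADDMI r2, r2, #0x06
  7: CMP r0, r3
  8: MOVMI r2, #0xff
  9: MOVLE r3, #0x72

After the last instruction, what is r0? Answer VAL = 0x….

0: ✓ CMP  NZCV=1001
1: ✓ ADDVS  r0←0x7e
2: · ADDPL
3: ✓ CMP  NZCV=1001
4: ✓ SUBCC  r0←0x55
5: ✓ MOVVS  r3←0x93
6: ✓ ADDMI  r2←0x7c
7: ✓ CMP  NZCV=1001
8: ✓ MOVMI  r2←0xff
9: · MOVLE

VAL = 0x55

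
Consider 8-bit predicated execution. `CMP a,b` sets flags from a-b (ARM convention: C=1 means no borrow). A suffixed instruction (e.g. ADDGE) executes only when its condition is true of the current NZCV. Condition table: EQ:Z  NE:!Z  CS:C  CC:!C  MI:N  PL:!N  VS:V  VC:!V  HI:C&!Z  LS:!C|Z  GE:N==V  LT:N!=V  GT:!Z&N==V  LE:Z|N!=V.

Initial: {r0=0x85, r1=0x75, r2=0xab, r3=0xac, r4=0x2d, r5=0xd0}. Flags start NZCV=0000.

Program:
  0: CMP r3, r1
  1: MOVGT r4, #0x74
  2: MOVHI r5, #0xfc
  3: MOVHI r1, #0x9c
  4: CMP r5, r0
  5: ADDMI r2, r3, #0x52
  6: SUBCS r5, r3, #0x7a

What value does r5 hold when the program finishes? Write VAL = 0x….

VAL = 0x32

[0] flags=0011 → (cmp)
[1] flags=0011 GT?F → skip
[2] flags=0011 HI?T → r5=0xfc
[3] flags=0011 HI?T → r1=0x9c
[4] flags=0010 → (cmp)
[5] flags=0010 MI?F → skip
[6] flags=0010 CS?T → r5=0x32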